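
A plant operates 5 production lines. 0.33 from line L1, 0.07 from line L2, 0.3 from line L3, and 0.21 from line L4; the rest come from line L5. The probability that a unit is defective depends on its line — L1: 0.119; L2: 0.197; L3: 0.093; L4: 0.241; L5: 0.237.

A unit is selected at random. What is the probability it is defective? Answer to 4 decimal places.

P(L5) = 1 − (0.33 + 0.07 + 0.3 + 0.21) = 0.09.
P(D) = P(D|L1)·P(L1) + P(D|L2)·P(L2) + P(D|L3)·P(L3) + P(D|L4)·P(L4) + P(D|L5)·P(L5)
      = 0.119·0.33 + 0.197·0.07 + 0.093·0.3 + 0.241·0.21 + 0.237·0.09
      = 0.03927 + 0.01379 + 0.0279 + 0.05061 + 0.02133 = 0.1529

P(D) ≈ 0.1529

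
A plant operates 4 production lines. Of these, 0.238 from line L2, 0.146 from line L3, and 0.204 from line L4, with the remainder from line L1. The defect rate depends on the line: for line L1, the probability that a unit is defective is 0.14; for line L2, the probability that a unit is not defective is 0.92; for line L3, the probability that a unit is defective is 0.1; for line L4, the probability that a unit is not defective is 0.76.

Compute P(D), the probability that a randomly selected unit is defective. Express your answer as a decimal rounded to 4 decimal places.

P(D) ≈ 0.1403

P(L1) = 1 − (0.238 + 0.146 + 0.204) = 0.412.
P(D|L2) = 1 − 0.92 = 0.08.
P(D|L4) = 1 − 0.76 = 0.24.
P(D) = P(D|L1)·P(L1) + P(D|L2)·P(L2) + P(D|L3)·P(L3) + P(D|L4)·P(L4)
      = 0.14·0.412 + 0.08·0.238 + 0.1·0.146 + 0.24·0.204
      = 0.05768 + 0.01904 + 0.0146 + 0.04896 = 0.14028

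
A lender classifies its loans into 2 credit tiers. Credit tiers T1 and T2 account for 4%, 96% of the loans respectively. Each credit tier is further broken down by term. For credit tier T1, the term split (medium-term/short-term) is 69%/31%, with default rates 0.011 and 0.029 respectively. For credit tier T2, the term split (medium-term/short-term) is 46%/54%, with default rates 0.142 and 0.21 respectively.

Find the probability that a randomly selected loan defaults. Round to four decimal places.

P(D|T1) = 0.69·0.011 + 0.31·0.029 = 0.00759 + 0.00899 = 0.01658
P(D|T2) = 0.46·0.142 + 0.54·0.21 = 0.06532 + 0.1134 = 0.17872
Then overall,
P(D) = 0.04·0.01658 + 0.96·0.17872
      = 0.0006632 + 0.1715712 = 0.1722344

0.1722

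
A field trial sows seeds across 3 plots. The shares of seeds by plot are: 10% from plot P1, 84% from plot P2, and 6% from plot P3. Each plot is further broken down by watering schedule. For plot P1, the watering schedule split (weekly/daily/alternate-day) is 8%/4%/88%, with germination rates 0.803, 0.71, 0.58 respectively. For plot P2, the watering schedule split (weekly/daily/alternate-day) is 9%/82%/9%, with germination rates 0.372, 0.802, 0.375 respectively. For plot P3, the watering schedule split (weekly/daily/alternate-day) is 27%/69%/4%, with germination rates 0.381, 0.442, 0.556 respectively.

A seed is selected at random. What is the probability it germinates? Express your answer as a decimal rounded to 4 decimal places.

P(G|P1) = 0.08·0.803 + 0.04·0.71 + 0.88·0.58 = 0.06424 + 0.0284 + 0.5104 = 0.60304
P(G|P2) = 0.09·0.372 + 0.82·0.802 + 0.09·0.375 = 0.03348 + 0.65764 + 0.03375 = 0.72487
P(G|P3) = 0.27·0.381 + 0.69·0.442 + 0.04·0.556 = 0.10287 + 0.30498 + 0.02224 = 0.43009
Then overall,
P(G) = 0.1·0.60304 + 0.84·0.72487 + 0.06·0.43009
      = 0.060304 + 0.6088908 + 0.0258054 = 0.6950002

0.6950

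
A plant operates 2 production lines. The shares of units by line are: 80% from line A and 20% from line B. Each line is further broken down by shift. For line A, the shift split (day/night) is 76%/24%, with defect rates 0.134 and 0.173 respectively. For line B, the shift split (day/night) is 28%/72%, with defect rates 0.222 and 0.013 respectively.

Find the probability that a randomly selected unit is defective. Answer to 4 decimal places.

0.1290

P(D|A) = 0.76·0.134 + 0.24·0.173 = 0.10184 + 0.04152 = 0.14336
P(D|B) = 0.28·0.222 + 0.72·0.013 = 0.06216 + 0.00936 = 0.07152
Then overall,
P(D) = 0.8·0.14336 + 0.2·0.07152
      = 0.114688 + 0.014304 = 0.128992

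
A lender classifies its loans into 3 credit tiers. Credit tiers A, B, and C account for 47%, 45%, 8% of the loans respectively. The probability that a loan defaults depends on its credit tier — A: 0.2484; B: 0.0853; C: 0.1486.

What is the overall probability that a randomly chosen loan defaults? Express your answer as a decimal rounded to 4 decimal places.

P(D) ≈ 0.1670

P(D) = P(D|A)·P(A) + P(D|B)·P(B) + P(D|C)·P(C)
      = 0.2484·0.47 + 0.0853·0.45 + 0.1486·0.08
      = 0.116748 + 0.038385 + 0.011888 = 0.167021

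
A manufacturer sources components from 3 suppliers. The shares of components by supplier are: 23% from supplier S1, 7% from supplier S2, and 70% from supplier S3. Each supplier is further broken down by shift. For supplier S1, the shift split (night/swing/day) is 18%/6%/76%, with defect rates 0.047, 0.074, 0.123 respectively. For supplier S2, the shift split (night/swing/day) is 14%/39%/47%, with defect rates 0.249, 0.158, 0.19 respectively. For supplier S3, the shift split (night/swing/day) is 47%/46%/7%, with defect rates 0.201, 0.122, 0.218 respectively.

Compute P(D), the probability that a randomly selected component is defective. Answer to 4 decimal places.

0.1536

P(D|S1) = 0.18·0.047 + 0.06·0.074 + 0.76·0.123 = 0.00846 + 0.00444 + 0.09348 = 0.10638
P(D|S2) = 0.14·0.249 + 0.39·0.158 + 0.47·0.19 = 0.03486 + 0.06162 + 0.0893 = 0.18578
P(D|S3) = 0.47·0.201 + 0.46·0.122 + 0.07·0.218 = 0.09447 + 0.05612 + 0.01526 = 0.16585
By total probability over the outer partition,
P(D) = 0.23·0.10638 + 0.07·0.18578 + 0.7·0.16585
      = 0.0244674 + 0.0130046 + 0.116095 = 0.153567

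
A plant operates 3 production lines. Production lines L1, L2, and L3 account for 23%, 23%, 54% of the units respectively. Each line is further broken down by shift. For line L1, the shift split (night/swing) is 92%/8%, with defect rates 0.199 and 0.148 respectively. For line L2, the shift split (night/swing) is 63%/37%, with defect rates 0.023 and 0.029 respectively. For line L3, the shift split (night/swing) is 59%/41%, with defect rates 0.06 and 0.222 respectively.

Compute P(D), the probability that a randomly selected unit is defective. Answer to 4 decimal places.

P(D) ≈ 0.1189

P(D|L1) = 0.92·0.199 + 0.08·0.148 = 0.18308 + 0.01184 = 0.19492
P(D|L2) = 0.63·0.023 + 0.37·0.029 = 0.01449 + 0.01073 = 0.02522
P(D|L3) = 0.59·0.06 + 0.41·0.222 = 0.0354 + 0.09102 = 0.12642
By total probability over the outer partition,
P(D) = 0.23·0.19492 + 0.23·0.02522 + 0.54·0.12642
      = 0.0448316 + 0.0058006 + 0.0682668 = 0.118899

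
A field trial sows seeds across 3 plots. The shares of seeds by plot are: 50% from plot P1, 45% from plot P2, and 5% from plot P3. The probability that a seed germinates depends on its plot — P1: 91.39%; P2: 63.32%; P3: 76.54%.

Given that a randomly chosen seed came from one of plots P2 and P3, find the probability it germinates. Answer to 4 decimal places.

P(G|S) ≈ 0.6464

Let S = {P2, P3}.
P(S) = 0.45 + 0.05 = 0.5.
P(G ∩ S) = 0.6332·0.45 + 0.7654·0.05 = 0.28494 + 0.03827 = 0.32321.
P(G | S) = 0.32321 / 0.5 = 0.646420…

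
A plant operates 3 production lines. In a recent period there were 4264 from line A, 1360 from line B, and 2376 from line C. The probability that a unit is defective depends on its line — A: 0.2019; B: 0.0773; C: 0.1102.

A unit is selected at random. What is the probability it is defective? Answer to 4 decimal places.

Total: 4264 + 1360 + 2376 = 8000.
P(A) = 4264/8000 = 0.533. P(B) = 1360/8000 = 0.17. P(C) = 2376/8000 = 0.297.
Using total probability over the partition,
P(D) = P(D|A)·P(A) + P(D|B)·P(B) + P(D|C)·P(C)
      = 0.2019·0.533 + 0.0773·0.17 + 0.1102·0.297
      = 0.1076127 + 0.013141 + 0.0327294 = 0.1534831

P(D) ≈ 0.1535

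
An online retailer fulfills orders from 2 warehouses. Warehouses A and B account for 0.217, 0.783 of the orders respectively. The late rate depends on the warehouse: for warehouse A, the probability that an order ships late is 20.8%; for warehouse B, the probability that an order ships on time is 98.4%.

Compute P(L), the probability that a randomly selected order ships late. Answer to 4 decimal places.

0.0577

P(L|B) = 1 − 0.984 = 0.016.
P(L) = P(L|A)·P(A) + P(L|B)·P(B)
      = 0.208·0.217 + 0.016·0.783
      = 0.045136 + 0.012528 = 0.057664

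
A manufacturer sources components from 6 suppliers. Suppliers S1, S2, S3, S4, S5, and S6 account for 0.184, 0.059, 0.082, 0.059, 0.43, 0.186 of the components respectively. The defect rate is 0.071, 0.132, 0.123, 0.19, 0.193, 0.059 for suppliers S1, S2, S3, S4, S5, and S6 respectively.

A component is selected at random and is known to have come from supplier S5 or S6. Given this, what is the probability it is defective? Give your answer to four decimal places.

P(D|S) ≈ 0.1525

Let S = {S5, S6}.
P(S) = 0.43 + 0.186 = 0.616.
P(D ∩ S) = 0.193·0.43 + 0.059·0.186 = 0.08299 + 0.010974 = 0.093964.
P(D | S) = 0.093964 / 0.616 = 0.152539…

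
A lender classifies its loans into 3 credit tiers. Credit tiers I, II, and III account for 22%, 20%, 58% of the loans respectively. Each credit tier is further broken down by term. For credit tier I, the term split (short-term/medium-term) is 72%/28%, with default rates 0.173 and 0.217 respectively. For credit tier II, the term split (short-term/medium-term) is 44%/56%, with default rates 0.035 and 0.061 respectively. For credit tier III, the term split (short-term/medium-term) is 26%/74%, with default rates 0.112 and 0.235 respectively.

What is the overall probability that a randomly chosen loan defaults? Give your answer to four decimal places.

P(D|I) = 0.72·0.173 + 0.28·0.217 = 0.12456 + 0.06076 = 0.18532
P(D|II) = 0.44·0.035 + 0.56·0.061 = 0.0154 + 0.03416 = 0.04956
P(D|III) = 0.26·0.112 + 0.74·0.235 = 0.02912 + 0.1739 = 0.20302
Then overall,
P(D) = 0.22·0.18532 + 0.2·0.04956 + 0.58·0.20302
      = 0.0407704 + 0.009912 + 0.1177516 = 0.168434

P(D) ≈ 0.1684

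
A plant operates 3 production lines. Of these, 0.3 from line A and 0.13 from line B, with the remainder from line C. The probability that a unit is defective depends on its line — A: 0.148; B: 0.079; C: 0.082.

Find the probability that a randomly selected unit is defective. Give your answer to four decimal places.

P(C) = 1 − (0.3 + 0.13) = 0.57.
Summing over the partition,
P(D) = P(D|A)·P(A) + P(D|B)·P(B) + P(D|C)·P(C)
      = 0.148·0.3 + 0.079·0.13 + 0.082·0.57
      = 0.0444 + 0.01027 + 0.04674 = 0.10141

0.1014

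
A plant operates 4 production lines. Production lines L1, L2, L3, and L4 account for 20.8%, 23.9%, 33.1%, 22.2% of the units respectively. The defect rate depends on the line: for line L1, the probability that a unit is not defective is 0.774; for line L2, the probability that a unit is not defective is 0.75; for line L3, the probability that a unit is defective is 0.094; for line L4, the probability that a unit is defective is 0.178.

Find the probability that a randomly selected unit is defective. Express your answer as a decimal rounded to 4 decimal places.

0.1774

P(D|L1) = 1 − 0.774 = 0.226.
P(D|L2) = 1 − 0.75 = 0.25.
P(D) = P(D|L1)·P(L1) + P(D|L2)·P(L2) + P(D|L3)·P(L3) + P(D|L4)·P(L4)
      = 0.226·0.208 + 0.25·0.239 + 0.094·0.331 + 0.178·0.222
      = 0.047008 + 0.05975 + 0.031114 + 0.039516 = 0.177388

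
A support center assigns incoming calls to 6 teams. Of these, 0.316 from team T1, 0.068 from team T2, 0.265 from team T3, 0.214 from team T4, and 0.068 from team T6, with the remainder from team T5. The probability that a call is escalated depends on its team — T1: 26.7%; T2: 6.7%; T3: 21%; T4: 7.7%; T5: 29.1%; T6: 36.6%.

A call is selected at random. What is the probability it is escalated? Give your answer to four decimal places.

P(E) ≈ 0.2060

P(T5) = 1 − (0.316 + 0.068 + 0.265 + 0.214 + 0.068) = 0.069.
P(E) = P(E|T1)·P(T1) + P(E|T2)·P(T2) + P(E|T3)·P(T3) + P(E|T4)·P(T4) + P(E|T5)·P(T5) + P(E|T6)·P(T6)
      = 0.267·0.316 + 0.067·0.068 + 0.21·0.265 + 0.077·0.214 + 0.291·0.069 + 0.366·0.068
      = 0.084372 + 0.004556 + 0.05565 + 0.016478 + 0.020079 + 0.024888 = 0.206023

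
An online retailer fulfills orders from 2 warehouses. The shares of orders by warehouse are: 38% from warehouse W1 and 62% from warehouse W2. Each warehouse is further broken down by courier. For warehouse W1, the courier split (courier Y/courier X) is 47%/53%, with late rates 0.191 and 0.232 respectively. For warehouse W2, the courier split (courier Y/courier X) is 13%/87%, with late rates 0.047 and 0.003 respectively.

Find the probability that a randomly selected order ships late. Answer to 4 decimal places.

0.0862

P(L|W1) = 0.47·0.191 + 0.53·0.232 = 0.08977 + 0.12296 = 0.21273
P(L|W2) = 0.13·0.047 + 0.87·0.003 = 0.00611 + 0.00261 = 0.00872
Then overall,
P(L) = 0.38·0.21273 + 0.62·0.00872
      = 0.0808374 + 0.0054064 = 0.0862438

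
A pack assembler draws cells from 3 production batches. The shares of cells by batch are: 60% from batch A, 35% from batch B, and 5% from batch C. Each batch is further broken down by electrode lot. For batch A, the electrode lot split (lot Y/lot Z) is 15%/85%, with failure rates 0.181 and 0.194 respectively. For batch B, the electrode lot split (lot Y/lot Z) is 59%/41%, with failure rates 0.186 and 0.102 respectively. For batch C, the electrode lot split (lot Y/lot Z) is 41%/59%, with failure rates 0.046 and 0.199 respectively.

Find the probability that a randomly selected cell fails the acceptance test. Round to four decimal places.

0.1751

P(F|A) = 0.15·0.181 + 0.85·0.194 = 0.02715 + 0.1649 = 0.19205
P(F|B) = 0.59·0.186 + 0.41·0.102 = 0.10974 + 0.04182 = 0.15156
P(F|C) = 0.41·0.046 + 0.59·0.199 = 0.01886 + 0.11741 = 0.13627
Then overall,
P(F) = 0.6·0.19205 + 0.35·0.15156 + 0.05·0.13627
      = 0.11523 + 0.053046 + 0.0068135 = 0.1750895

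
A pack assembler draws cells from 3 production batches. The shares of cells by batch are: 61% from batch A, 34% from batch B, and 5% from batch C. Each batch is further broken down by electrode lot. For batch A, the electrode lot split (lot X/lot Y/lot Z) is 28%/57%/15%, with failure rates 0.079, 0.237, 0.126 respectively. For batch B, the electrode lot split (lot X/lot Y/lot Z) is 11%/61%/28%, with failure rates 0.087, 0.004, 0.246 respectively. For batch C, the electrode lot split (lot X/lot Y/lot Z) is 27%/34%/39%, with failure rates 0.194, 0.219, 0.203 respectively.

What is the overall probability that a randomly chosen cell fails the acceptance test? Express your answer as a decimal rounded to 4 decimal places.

P(F|A) = 0.28·0.079 + 0.57·0.237 + 0.15·0.126 = 0.02212 + 0.13509 + 0.0189 = 0.17611
P(F|B) = 0.11·0.087 + 0.61·0.004 + 0.28·0.246 = 0.00957 + 0.00244 + 0.06888 = 0.08089
P(F|C) = 0.27·0.194 + 0.34·0.219 + 0.39·0.203 = 0.05238 + 0.07446 + 0.07917 = 0.20601
By total probability over the outer partition,
P(F) = 0.61·0.17611 + 0.34·0.08089 + 0.05·0.20601
      = 0.1074271 + 0.0275026 + 0.0103005 = 0.1452302

0.1452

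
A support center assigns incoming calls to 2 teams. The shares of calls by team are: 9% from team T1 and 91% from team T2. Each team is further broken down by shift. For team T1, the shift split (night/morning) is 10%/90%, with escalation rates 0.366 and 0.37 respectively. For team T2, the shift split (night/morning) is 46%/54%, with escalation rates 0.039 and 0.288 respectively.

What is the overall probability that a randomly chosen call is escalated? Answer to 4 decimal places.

P(E) ≈ 0.1911

P(E|T1) = 0.1·0.366 + 0.9·0.37 = 0.0366 + 0.333 = 0.3696
P(E|T2) = 0.46·0.039 + 0.54·0.288 = 0.01794 + 0.15552 = 0.17346
Then overall,
P(E) = 0.09·0.3696 + 0.91·0.17346
      = 0.033264 + 0.1578486 = 0.1911126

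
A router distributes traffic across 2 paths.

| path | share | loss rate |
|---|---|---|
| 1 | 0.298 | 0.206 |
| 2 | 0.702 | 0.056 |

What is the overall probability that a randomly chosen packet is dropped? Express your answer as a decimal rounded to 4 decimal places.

P(L) = P(L|1)·P(1) + P(L|2)·P(2)
      = 0.206·0.298 + 0.056·0.702
      = 0.061388 + 0.039312 = 0.1007

0.1007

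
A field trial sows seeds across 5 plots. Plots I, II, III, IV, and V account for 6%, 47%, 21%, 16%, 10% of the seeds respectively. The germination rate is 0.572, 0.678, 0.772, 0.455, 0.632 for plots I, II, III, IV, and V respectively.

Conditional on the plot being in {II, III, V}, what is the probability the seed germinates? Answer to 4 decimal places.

Let S = {II, III, V}.
P(S) = 0.47 + 0.21 + 0.1 = 0.78.
P(G ∩ S) = 0.678·0.47 + 0.772·0.21 + 0.632·0.1 = 0.31866 + 0.16212 + 0.0632 = 0.54398.
P(G | S) = 0.54398 / 0.78 = 0.697410…

0.6974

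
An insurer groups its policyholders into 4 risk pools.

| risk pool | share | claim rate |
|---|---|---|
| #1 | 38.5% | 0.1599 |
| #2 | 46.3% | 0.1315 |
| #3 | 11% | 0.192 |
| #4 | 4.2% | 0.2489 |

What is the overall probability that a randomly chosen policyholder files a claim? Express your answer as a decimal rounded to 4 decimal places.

P(C) ≈ 0.1540

P(C) = P(C|#1)·P(#1) + P(C|#2)·P(#2) + P(C|#3)·P(#3) + P(C|#4)·P(#4)
      = 0.1599·0.385 + 0.1315·0.463 + 0.192·0.11 + 0.2489·0.042
      = 0.0615615 + 0.0608845 + 0.02112 + 0.0104538 = 0.1540198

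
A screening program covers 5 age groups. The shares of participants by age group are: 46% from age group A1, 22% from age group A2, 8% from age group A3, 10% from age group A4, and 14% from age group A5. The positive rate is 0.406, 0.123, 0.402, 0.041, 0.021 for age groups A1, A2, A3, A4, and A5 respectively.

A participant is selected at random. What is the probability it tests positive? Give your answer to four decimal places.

0.2530

Using total probability over the partition,
P(T) = P(T|A1)·P(A1) + P(T|A2)·P(A2) + P(T|A3)·P(A3) + P(T|A4)·P(A4) + P(T|A5)·P(A5)
      = 0.406·0.46 + 0.123·0.22 + 0.402·0.08 + 0.041·0.1 + 0.021·0.14
      = 0.18676 + 0.02706 + 0.03216 + 0.0041 + 0.00294 = 0.25302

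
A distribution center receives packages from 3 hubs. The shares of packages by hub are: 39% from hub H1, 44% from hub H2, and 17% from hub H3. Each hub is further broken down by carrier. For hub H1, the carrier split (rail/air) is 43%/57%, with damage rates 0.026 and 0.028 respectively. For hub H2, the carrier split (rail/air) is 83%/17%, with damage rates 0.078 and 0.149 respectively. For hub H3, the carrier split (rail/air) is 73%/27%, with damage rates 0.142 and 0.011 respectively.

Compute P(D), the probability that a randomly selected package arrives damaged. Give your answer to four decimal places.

P(D) ≈ 0.0683

P(D|H1) = 0.43·0.026 + 0.57·0.028 = 0.01118 + 0.01596 = 0.02714
P(D|H2) = 0.83·0.078 + 0.17·0.149 = 0.06474 + 0.02533 = 0.09007
P(D|H3) = 0.73·0.142 + 0.27·0.011 = 0.10366 + 0.00297 = 0.10663
By total probability over the outer partition,
P(D) = 0.39·0.02714 + 0.44·0.09007 + 0.17·0.10663
      = 0.0105846 + 0.0396308 + 0.0181271 = 0.0683425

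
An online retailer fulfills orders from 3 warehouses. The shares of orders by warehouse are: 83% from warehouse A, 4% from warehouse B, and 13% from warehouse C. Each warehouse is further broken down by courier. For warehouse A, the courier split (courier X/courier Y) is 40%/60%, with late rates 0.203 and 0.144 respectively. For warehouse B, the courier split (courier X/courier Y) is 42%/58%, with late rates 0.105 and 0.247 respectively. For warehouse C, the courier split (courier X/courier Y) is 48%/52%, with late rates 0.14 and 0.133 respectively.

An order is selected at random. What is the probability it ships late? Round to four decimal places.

P(L|A) = 0.4·0.203 + 0.6·0.144 = 0.0812 + 0.0864 = 0.1676
P(L|B) = 0.42·0.105 + 0.58·0.247 = 0.0441 + 0.14326 = 0.18736
P(L|C) = 0.48·0.14 + 0.52·0.133 = 0.0672 + 0.06916 = 0.13636
By total probability over the outer partition,
P(L) = 0.83·0.1676 + 0.04·0.18736 + 0.13·0.13636
      = 0.139108 + 0.0074944 + 0.0177268 = 0.1643292

P(L) ≈ 0.1643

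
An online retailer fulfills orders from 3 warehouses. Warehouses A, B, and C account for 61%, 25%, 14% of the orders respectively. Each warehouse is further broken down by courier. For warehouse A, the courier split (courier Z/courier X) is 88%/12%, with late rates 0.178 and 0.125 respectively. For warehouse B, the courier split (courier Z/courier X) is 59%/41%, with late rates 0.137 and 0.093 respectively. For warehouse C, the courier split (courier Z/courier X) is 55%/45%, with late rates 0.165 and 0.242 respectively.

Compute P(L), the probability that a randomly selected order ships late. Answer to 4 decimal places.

P(L) ≈ 0.1624

P(L|A) = 0.88·0.178 + 0.12·0.125 = 0.15664 + 0.015 = 0.17164
P(L|B) = 0.59·0.137 + 0.41·0.093 = 0.08083 + 0.03813 = 0.11896
P(L|C) = 0.55·0.165 + 0.45·0.242 = 0.09075 + 0.1089 = 0.19965
Then overall,
P(L) = 0.61·0.17164 + 0.25·0.11896 + 0.14·0.19965
      = 0.1047004 + 0.02974 + 0.027951 = 0.1623914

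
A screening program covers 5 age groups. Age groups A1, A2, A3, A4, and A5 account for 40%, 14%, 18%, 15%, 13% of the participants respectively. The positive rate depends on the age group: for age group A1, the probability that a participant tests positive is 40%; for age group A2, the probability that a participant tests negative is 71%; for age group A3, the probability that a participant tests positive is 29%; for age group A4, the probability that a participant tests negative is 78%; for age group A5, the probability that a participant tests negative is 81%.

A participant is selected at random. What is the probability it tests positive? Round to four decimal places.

P(T|A2) = 1 − 0.71 = 0.29.
P(T|A4) = 1 − 0.78 = 0.22.
P(T|A5) = 1 − 0.81 = 0.19.
Using total probability over the partition,
P(T) = P(T|A1)·P(A1) + P(T|A2)·P(A2) + P(T|A3)·P(A3) + P(T|A4)·P(A4) + P(T|A5)·P(A5)
      = 0.4·0.4 + 0.29·0.14 + 0.29·0.18 + 0.22·0.15 + 0.19·0.13
      = 0.16 + 0.0406 + 0.0522 + 0.033 + 0.0247 = 0.3105

P(T) ≈ 0.3105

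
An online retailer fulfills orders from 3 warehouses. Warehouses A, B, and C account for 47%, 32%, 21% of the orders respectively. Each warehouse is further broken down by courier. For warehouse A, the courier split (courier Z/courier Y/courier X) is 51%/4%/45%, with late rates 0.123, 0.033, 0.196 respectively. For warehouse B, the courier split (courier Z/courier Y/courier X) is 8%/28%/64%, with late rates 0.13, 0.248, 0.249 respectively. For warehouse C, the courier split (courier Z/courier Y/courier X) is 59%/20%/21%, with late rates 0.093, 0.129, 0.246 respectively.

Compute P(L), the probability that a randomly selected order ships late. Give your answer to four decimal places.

P(L) ≈ 0.1759

P(L|A) = 0.51·0.123 + 0.04·0.033 + 0.45·0.196 = 0.06273 + 0.00132 + 0.0882 = 0.15225
P(L|B) = 0.08·0.13 + 0.28·0.248 + 0.64·0.249 = 0.0104 + 0.06944 + 0.15936 = 0.2392
P(L|C) = 0.59·0.093 + 0.2·0.129 + 0.21·0.246 = 0.05487 + 0.0258 + 0.05166 = 0.13233
By total probability over the outer partition,
P(L) = 0.47·0.15225 + 0.32·0.2392 + 0.21·0.13233
      = 0.0715575 + 0.076544 + 0.0277893 = 0.1758908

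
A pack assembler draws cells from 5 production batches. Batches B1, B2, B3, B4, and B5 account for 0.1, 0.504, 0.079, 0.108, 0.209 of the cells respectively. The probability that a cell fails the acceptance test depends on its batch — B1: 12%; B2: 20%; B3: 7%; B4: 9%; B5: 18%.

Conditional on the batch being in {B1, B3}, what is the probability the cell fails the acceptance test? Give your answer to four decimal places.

P(F|S) ≈ 0.0979

Let S = {B1, B3}.
P(S) = 0.1 + 0.079 = 0.179.
P(F ∩ S) = 0.12·0.1 + 0.07·0.079 = 0.012 + 0.00553 = 0.01753.
P(F | S) = 0.01753 / 0.179 = 0.097933…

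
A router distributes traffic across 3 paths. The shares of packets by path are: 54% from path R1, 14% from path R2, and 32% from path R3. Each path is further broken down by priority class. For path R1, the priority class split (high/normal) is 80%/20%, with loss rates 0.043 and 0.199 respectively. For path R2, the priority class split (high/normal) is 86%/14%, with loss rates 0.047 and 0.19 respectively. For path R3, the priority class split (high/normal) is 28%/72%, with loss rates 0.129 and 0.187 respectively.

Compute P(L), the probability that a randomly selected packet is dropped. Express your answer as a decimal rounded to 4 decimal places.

P(L|R1) = 0.8·0.043 + 0.2·0.199 = 0.0344 + 0.0398 = 0.0742
P(L|R2) = 0.86·0.047 + 0.14·0.19 = 0.04042 + 0.0266 = 0.06702
P(L|R3) = 0.28·0.129 + 0.72·0.187 = 0.03612 + 0.13464 = 0.17076
By total probability over the outer partition,
P(L) = 0.54·0.0742 + 0.14·0.06702 + 0.32·0.17076
      = 0.040068 + 0.0093828 + 0.0546432 = 0.104094

0.1041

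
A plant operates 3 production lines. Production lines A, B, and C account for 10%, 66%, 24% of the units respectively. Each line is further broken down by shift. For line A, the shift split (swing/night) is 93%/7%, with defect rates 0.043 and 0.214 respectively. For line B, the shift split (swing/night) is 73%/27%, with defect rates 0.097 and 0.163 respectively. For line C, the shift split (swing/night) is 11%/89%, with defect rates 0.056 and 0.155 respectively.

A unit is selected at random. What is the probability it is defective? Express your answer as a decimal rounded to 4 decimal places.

0.1159

P(D|A) = 0.93·0.043 + 0.07·0.214 = 0.03999 + 0.01498 = 0.05497
P(D|B) = 0.73·0.097 + 0.27·0.163 = 0.07081 + 0.04401 = 0.11482
P(D|C) = 0.11·0.056 + 0.89·0.155 = 0.00616 + 0.13795 = 0.14411
By total probability over the outer partition,
P(D) = 0.1·0.05497 + 0.66·0.11482 + 0.24·0.14411
      = 0.005497 + 0.0757812 + 0.0345864 = 0.1158646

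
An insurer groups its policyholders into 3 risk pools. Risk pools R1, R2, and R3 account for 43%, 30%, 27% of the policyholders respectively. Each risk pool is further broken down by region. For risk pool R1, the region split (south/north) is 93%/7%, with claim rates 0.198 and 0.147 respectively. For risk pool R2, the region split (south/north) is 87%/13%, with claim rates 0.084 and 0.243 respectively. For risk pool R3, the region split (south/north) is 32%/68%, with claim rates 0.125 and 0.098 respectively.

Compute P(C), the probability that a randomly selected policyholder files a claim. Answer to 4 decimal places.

P(C) ≈ 0.1438

P(C|R1) = 0.93·0.198 + 0.07·0.147 = 0.18414 + 0.01029 = 0.19443
P(C|R2) = 0.87·0.084 + 0.13·0.243 = 0.07308 + 0.03159 = 0.10467
P(C|R3) = 0.32·0.125 + 0.68·0.098 = 0.04 + 0.06664 = 0.10664
By total probability over the outer partition,
P(C) = 0.43·0.19443 + 0.3·0.10467 + 0.27·0.10664
      = 0.0836049 + 0.031401 + 0.0287928 = 0.1437987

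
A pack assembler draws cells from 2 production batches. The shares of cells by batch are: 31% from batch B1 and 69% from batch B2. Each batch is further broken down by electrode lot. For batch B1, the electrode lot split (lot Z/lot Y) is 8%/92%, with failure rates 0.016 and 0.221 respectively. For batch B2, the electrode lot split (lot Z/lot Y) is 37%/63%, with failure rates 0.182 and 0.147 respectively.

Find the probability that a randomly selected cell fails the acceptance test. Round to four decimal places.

P(F|B1) = 0.08·0.016 + 0.92·0.221 = 0.00128 + 0.20332 = 0.2046
P(F|B2) = 0.37·0.182 + 0.63·0.147 = 0.06734 + 0.09261 = 0.15995
By total probability over the outer partition,
P(F) = 0.31·0.2046 + 0.69·0.15995
      = 0.063426 + 0.1103655 = 0.1737915

P(F) ≈ 0.1738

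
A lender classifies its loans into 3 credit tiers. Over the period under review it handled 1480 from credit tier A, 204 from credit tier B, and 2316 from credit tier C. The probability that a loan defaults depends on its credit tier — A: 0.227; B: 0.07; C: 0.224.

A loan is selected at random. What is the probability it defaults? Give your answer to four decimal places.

Total: 1480 + 204 + 2316 = 4000.
P(A) = 1480/4000 = 0.37. P(B) = 204/4000 = 0.051. P(C) = 2316/4000 = 0.579.
P(D) = P(D|A)·P(A) + P(D|B)·P(B) + P(D|C)·P(C)
      = 0.227·0.37 + 0.07·0.051 + 0.224·0.579
      = 0.08399 + 0.00357 + 0.129696 = 0.217256

0.2173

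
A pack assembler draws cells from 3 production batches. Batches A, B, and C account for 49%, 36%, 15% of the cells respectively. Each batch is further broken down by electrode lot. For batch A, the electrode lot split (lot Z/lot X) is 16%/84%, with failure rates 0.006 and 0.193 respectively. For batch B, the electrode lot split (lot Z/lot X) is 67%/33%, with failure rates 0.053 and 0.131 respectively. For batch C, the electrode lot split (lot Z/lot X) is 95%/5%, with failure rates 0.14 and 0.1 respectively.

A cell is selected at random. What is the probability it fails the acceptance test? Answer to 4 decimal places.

0.1290

P(F|A) = 0.16·0.006 + 0.84·0.193 = 0.00096 + 0.16212 = 0.16308
P(F|B) = 0.67·0.053 + 0.33·0.131 = 0.03551 + 0.04323 = 0.07874
P(F|C) = 0.95·0.14 + 0.05·0.1 = 0.133 + 0.005 = 0.138
Then overall,
P(F) = 0.49·0.16308 + 0.36·0.07874 + 0.15·0.138
      = 0.0799092 + 0.0283464 + 0.0207 = 0.1289556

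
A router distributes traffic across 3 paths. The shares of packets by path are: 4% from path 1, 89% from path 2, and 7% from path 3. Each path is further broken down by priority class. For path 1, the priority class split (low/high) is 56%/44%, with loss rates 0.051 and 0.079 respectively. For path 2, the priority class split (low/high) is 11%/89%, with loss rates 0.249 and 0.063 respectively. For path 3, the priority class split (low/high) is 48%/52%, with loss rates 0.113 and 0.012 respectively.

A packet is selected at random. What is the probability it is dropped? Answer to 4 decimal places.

0.0810

P(L|1) = 0.56·0.051 + 0.44·0.079 = 0.02856 + 0.03476 = 0.06332
P(L|2) = 0.11·0.249 + 0.89·0.063 = 0.02739 + 0.05607 = 0.08346
P(L|3) = 0.48·0.113 + 0.52·0.012 = 0.05424 + 0.00624 = 0.06048
By total probability over the outer partition,
P(L) = 0.04·0.06332 + 0.89·0.08346 + 0.07·0.06048
      = 0.0025328 + 0.0742794 + 0.0042336 = 0.0810458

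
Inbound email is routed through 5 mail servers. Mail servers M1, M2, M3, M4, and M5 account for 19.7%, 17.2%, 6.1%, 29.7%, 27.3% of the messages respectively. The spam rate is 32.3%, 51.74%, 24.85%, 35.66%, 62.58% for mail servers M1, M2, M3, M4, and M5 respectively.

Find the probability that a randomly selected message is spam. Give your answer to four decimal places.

P(S) ≈ 0.4445

P(S) = P(S|M1)·P(M1) + P(S|M2)·P(M2) + P(S|M3)·P(M3) + P(S|M4)·P(M4) + P(S|M5)·P(M5)
      = 0.323·0.197 + 0.5174·0.172 + 0.2485·0.061 + 0.3566·0.297 + 0.6258·0.273
      = 0.063631 + 0.0889928 + 0.0151585 + 0.1059102 + 0.1708434 = 0.4445359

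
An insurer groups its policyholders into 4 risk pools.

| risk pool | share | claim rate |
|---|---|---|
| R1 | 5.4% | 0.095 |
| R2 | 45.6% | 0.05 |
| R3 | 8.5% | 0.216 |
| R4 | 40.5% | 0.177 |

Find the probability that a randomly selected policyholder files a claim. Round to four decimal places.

P(C) = P(C|R1)·P(R1) + P(C|R2)·P(R2) + P(C|R3)·P(R3) + P(C|R4)·P(R4)
      = 0.095·0.054 + 0.05·0.456 + 0.216·0.085 + 0.177·0.405
      = 0.00513 + 0.0228 + 0.01836 + 0.071685 = 0.117975

P(C) ≈ 0.1180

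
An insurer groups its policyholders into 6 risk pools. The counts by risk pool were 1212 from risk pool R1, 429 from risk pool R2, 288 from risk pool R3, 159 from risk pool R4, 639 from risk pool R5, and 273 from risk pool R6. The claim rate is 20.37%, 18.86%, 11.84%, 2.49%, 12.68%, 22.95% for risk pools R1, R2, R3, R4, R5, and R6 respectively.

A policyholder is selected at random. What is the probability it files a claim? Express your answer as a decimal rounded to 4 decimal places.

Total: 1212 + 429 + 288 + 159 + 639 + 273 = 3000.
P(R1) = 1212/3000 = 0.404. P(R2) = 429/3000 = 0.143. P(R3) = 288/3000 = 0.096. P(R4) = 159/3000 = 0.053. P(R5) = 639/3000 = 0.213. P(R6) = 273/3000 = 0.091.
P(C) = P(C|R1)·P(R1) + P(C|R2)·P(R2) + P(C|R3)·P(R3) + P(C|R4)·P(R4) + P(C|R5)·P(R5) + P(C|R6)·P(R6)
      = 0.2037·0.404 + 0.1886·0.143 + 0.1184·0.096 + 0.0249·0.053 + 0.1268·0.213 + 0.2295·0.091
      = 0.0822948 + 0.0269698 + 0.0113664 + 0.0013197 + 0.0270084 + 0.0208845 = 0.1698436

0.1698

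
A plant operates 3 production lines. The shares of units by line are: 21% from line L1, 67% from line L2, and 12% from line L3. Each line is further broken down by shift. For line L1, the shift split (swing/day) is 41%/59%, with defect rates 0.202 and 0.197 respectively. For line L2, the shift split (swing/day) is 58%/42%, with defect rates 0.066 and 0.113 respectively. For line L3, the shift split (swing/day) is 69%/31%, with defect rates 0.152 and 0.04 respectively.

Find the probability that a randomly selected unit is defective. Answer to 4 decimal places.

0.1133

P(D|L1) = 0.41·0.202 + 0.59·0.197 = 0.08282 + 0.11623 = 0.19905
P(D|L2) = 0.58·0.066 + 0.42·0.113 = 0.03828 + 0.04746 = 0.08574
P(D|L3) = 0.69·0.152 + 0.31·0.04 = 0.10488 + 0.0124 = 0.11728
Then overall,
P(D) = 0.21·0.19905 + 0.67·0.08574 + 0.12·0.11728
      = 0.0418005 + 0.0574458 + 0.0140736 = 0.1133199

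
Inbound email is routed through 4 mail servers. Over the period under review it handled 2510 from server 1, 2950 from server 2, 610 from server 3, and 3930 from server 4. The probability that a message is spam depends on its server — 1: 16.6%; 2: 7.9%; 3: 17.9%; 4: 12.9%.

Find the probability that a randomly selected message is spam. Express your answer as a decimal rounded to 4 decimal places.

Total: 2510 + 2950 + 610 + 3930 = 10000.
P(1) = 2510/10000 = 0.251. P(2) = 2950/10000 = 0.295. P(3) = 610/10000 = 0.061. P(4) = 3930/10000 = 0.393.
P(S) = P(S|1)·P(1) + P(S|2)·P(2) + P(S|3)·P(3) + P(S|4)·P(4)
      = 0.166·0.251 + 0.079·0.295 + 0.179·0.061 + 0.129·0.393
      = 0.041666 + 0.023305 + 0.010919 + 0.050697 = 0.126587

0.1266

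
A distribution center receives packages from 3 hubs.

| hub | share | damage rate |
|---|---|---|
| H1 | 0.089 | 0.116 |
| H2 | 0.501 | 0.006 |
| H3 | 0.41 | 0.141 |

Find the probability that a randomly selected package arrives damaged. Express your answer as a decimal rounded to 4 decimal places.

P(D) ≈ 0.0711

Summing over the partition,
P(D) = P(D|H1)·P(H1) + P(D|H2)·P(H2) + P(D|H3)·P(H3)
      = 0.116·0.089 + 0.006·0.501 + 0.141·0.41
      = 0.010324 + 0.003006 + 0.05781 = 0.07114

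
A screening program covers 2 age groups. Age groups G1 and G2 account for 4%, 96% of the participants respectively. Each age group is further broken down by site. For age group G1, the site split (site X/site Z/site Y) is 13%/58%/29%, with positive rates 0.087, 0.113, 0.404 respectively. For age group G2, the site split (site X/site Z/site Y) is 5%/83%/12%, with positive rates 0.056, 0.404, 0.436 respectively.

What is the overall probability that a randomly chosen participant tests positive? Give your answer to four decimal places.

P(T|G1) = 0.13·0.087 + 0.58·0.113 + 0.29·0.404 = 0.01131 + 0.06554 + 0.11716 = 0.19401
P(T|G2) = 0.05·0.056 + 0.83·0.404 + 0.12·0.436 = 0.0028 + 0.33532 + 0.05232 = 0.39044
Then overall,
P(T) = 0.04·0.19401 + 0.96·0.39044
      = 0.0077604 + 0.3748224 = 0.3825828

0.3826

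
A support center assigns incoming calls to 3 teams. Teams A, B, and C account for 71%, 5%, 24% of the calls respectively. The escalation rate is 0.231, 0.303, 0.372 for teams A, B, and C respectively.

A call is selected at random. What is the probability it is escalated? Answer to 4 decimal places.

P(E) ≈ 0.2684

P(E) = P(E|A)·P(A) + P(E|B)·P(B) + P(E|C)·P(C)
      = 0.231·0.71 + 0.303·0.05 + 0.372·0.24
      = 0.16401 + 0.01515 + 0.08928 = 0.26844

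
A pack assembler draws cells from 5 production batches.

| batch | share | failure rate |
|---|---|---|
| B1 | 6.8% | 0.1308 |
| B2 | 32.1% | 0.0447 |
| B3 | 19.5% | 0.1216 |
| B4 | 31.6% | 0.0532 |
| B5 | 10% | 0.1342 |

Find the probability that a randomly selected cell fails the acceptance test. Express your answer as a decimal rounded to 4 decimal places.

P(F) ≈ 0.0772

By the law of total probability,
P(F) = P(F|B1)·P(B1) + P(F|B2)·P(B2) + P(F|B3)·P(B3) + P(F|B4)·P(B4) + P(F|B5)·P(B5)
      = 0.1308·0.068 + 0.0447·0.321 + 0.1216·0.195 + 0.0532·0.316 + 0.1342·0.1
      = 0.0088944 + 0.0143487 + 0.023712 + 0.0168112 + 0.01342 = 0.0771863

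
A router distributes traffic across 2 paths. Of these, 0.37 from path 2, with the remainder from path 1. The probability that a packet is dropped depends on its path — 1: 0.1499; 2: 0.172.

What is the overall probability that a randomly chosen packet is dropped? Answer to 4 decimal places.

P(1) = 1 − (0.37) = 0.63.
P(L) = P(L|1)·P(1) + P(L|2)·P(2)
      = 0.1499·0.63 + 0.172·0.37
      = 0.094437 + 0.06364 = 0.158077

P(L) ≈ 0.1581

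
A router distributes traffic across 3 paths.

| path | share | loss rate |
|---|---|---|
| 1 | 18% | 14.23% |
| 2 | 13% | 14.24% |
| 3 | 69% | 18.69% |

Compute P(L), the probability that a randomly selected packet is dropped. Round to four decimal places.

P(L) = P(L|1)·P(1) + P(L|2)·P(2) + P(L|3)·P(3)
      = 0.1423·0.18 + 0.1424·0.13 + 0.1869·0.69
      = 0.025614 + 0.018512 + 0.128961 = 0.173087

0.1731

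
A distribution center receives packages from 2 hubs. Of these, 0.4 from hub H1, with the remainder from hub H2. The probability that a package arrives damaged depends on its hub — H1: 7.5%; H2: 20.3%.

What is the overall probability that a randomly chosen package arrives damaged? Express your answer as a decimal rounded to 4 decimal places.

0.1518

P(H2) = 1 − (0.4) = 0.6.
P(D) = P(D|H1)·P(H1) + P(D|H2)·P(H2)
      = 0.075·0.4 + 0.203·0.6
      = 0.03 + 0.1218 = 0.1518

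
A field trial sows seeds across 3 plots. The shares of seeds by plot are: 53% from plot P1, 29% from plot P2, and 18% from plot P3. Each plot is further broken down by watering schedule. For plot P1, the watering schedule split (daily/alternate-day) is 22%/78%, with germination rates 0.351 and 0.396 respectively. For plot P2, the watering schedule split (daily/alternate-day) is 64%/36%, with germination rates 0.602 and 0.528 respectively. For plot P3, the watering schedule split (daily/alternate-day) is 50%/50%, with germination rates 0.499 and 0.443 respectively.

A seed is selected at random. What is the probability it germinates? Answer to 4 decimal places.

P(G) ≈ 0.4563

P(G|P1) = 0.22·0.351 + 0.78·0.396 = 0.07722 + 0.30888 = 0.3861
P(G|P2) = 0.64·0.602 + 0.36·0.528 = 0.38528 + 0.19008 = 0.57536
P(G|P3) = 0.5·0.499 + 0.5·0.443 = 0.2495 + 0.2215 = 0.471
By total probability over the outer partition,
P(G) = 0.53·0.3861 + 0.29·0.57536 + 0.18·0.471
      = 0.204633 + 0.1668544 + 0.08478 = 0.4562674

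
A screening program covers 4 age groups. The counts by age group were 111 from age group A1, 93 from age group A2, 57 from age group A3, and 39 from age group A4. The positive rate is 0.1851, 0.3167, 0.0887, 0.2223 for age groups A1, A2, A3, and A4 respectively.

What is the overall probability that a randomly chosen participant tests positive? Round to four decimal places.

Total: 111 + 93 + 57 + 39 = 300.
P(A1) = 111/300 = 0.37. P(A2) = 93/300 = 0.31. P(A3) = 57/300 = 0.19. P(A4) = 39/300 = 0.13.
P(T) = P(T|A1)·P(A1) + P(T|A2)·P(A2) + P(T|A3)·P(A3) + P(T|A4)·P(A4)
      = 0.1851·0.37 + 0.3167·0.31 + 0.0887·0.19 + 0.2223·0.13
      = 0.068487 + 0.098177 + 0.016853 + 0.028899 = 0.212416

P(T) ≈ 0.2124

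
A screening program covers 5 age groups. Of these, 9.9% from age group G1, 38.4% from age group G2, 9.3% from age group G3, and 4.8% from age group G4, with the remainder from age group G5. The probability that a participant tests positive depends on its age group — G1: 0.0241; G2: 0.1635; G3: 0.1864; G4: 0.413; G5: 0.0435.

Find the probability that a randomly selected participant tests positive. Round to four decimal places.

P(T) ≈ 0.1187

P(G5) = 1 − (0.099 + 0.384 + 0.093 + 0.048) = 0.376.
P(T) = P(T|G1)·P(G1) + P(T|G2)·P(G2) + P(T|G3)·P(G3) + P(T|G4)·P(G4) + P(T|G5)·P(G5)
      = 0.0241·0.099 + 0.1635·0.384 + 0.1864·0.093 + 0.413·0.048 + 0.0435·0.376
      = 0.0023859 + 0.062784 + 0.0173352 + 0.019824 + 0.016356 = 0.1186851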